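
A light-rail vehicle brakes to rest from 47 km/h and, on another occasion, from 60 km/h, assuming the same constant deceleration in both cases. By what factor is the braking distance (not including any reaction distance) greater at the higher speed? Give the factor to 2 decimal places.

Factor ≈ 1.63

Braking distance d = v²/(2a), so with a fixed, d ∝ v².
Factor = (60/47)² = 1.2766² = 1.6297.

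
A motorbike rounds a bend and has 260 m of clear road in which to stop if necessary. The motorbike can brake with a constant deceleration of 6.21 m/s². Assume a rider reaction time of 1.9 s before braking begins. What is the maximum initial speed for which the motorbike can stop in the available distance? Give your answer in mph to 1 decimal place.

Maximum speed ≈ 103.4 mph

Stopping distance: v·t_r + v²/(2a) = 260 with t_r = 1.9 s and a = 6.210 m/s².
So v² + 23.598 v − 3229.20 = 0.
Positive root: v = −a·t_r + √((a·t_r)² + 2a·d) = −11.799 + √(139.216 + 3229.20) = 46.2391 m/s.
46.2391 m/s ÷ 0.44704 = 103.434 mph.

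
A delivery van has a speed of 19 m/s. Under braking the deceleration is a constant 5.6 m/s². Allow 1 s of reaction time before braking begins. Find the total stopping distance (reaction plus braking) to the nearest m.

Total stopping distance ≈ 51 m

Reaction distance = v·t_r = 19.0000 × 1 = 19.000 m.
Braking distance = v²/(2a) = 19.0000² / (2 × 5.600) = 361.000 / 11.200 = 32.232 m.
Total = 19.000 + 32.232 = 51.232 m.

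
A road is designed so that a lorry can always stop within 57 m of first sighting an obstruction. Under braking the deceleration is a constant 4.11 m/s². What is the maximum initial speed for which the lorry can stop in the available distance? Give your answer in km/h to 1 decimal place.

Maximum speed ≈ 77.9 km/h

v²/(2a) = d ⇒ v = √(2 × 4.110 × 57) = √468.54 = 21.6458 m/s.
21.6458 m/s × 3.6 = 77.925 km/h.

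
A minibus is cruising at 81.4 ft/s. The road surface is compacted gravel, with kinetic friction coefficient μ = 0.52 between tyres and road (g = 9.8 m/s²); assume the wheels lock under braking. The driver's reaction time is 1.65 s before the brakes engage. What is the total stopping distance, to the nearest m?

81.4 ft/s × 0.3048 = 24.8107 m/s.
a = μg = 0.52 × 9.8 = 5.096 m/s².
Reaction distance = v·t_r = 24.8107 × 1.65 = 40.938 m.
Braking distance = v²/(2a) = 24.8107² / (2 × 5.096) = 615.571 / 10.192 = 60.397 m.
Total = 40.938 + 60.397 = 101.335 m.

Total stopping distance ≈ 101 m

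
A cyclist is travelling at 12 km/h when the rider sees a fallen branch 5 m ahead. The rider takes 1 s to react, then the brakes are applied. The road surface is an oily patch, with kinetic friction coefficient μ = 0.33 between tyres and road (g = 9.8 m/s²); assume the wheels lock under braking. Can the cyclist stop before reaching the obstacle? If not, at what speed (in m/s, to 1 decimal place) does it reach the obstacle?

12 km/h ÷ 3.6 = 3.3333 m/s.
a = μg = 0.33 × 9.8 = 3.234 m/s².
Reaction distance = 3.3333 × 1 = 3.333 m.
Braking distance needed to stop: v²/(2a) = 11.111 / 6.468 = 1.718 m, so total needed = 3.333 + 1.718 = 5.051 m > 5 m — it cannot stop.
Distance remaining when braking begins: 5 − 3.333 = 1.667 m.
v² = v₀² − 2a·d = 11.111 − 2 × 3.234 × 1.667 = 0.329 m²/s².
v = √0.329 = 0.574 m/s.

No — it strikes the obstacle at 0.6 m/s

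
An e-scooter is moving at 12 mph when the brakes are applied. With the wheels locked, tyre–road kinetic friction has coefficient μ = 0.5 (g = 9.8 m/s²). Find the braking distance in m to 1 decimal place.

12 mph × 0.44704 = 5.3645 m/s.
a = μg = 0.5 × 9.8 = 4.900 m/s².
Braking distance = v²/(2a) = 5.3645² / (2 × 4.900) = 28.778 / 9.800 = 2.937 m.

Braking distance ≈ 2.9 m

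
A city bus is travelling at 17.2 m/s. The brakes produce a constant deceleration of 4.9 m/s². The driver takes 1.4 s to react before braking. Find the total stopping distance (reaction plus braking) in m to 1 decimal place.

Reaction distance = v·t_r = 17.2000 × 1.4 = 24.080 m.
Braking distance = v²/(2a) = 17.2000² / (2 × 4.900) = 295.840 / 9.800 = 30.188 m.
Total = 24.080 + 30.188 = 54.268 m.

Total stopping distance ≈ 54.3 m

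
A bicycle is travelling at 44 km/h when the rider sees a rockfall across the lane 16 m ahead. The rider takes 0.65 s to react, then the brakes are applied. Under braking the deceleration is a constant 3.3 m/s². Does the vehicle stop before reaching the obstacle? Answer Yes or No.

No

44 km/h ÷ 3.6 = 12.2222 m/s.
Reaction distance = 12.2222 × 0.65 = 7.944 m.
Braking distance = v²/(2a) = 149.382 / 6.600 = 22.634 m.
Total stopping distance = 7.944 + 22.634 = 30.578 m, vs 16 m available — it cannot stop in time and overshoots by 30.578 − 16 = 14.578 m.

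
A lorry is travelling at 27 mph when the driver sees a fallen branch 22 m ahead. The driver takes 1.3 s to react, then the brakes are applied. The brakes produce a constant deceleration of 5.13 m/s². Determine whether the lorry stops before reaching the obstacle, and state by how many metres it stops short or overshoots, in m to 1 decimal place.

No — it overshoots by 7.9 m

27 mph × 0.44704 = 12.0701 m/s.
Reaction distance = 12.0701 × 1.3 = 15.691 m.
Braking distance = v²/(2a) = 145.687 / 10.260 = 14.200 m.
Total stopping distance = 15.691 + 14.200 = 29.891 m, vs 22 m available — it cannot stop in time and overshoots by 29.891 − 22 = 7.891 m.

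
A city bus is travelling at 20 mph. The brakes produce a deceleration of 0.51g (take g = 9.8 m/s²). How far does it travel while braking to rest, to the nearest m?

20 mph × 0.44704 = 8.9408 m/s.
a = 0.51 × 9.8 = 4.998 m/s².
Braking distance = v²/(2a) = 8.9408² / (2 × 4.998) = 79.938 / 9.996 = 7.997 m.

Braking distance ≈ 8 m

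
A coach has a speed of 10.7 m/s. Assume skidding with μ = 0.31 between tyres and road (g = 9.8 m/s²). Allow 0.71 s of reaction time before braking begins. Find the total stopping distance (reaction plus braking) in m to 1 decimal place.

Total stopping distance ≈ 26.4 m

a = μg = 0.31 × 9.8 = 3.038 m/s².
Reaction distance = v·t_r = 10.7000 × 0.71 = 7.597 m.
Braking distance = v²/(2a) = 10.7000² / (2 × 3.038) = 114.490 / 6.076 = 18.843 m.
Total = 7.597 + 18.843 = 26.440 m.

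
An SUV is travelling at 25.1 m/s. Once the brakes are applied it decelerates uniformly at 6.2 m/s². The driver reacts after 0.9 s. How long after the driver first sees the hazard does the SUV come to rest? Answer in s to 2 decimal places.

Braking time = v/a = 25.1000 / 6.200 = 4.048 s.
Total = 0.9 + 4.048 = 4.948 s.

Total time ≈ 4.95 s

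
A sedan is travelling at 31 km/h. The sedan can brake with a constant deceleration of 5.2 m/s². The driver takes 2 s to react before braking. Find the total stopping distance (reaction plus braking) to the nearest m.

Total stopping distance ≈ 24 m

31 km/h ÷ 3.6 = 8.6111 m/s.
Reaction distance = v·t_r = 8.6111 × 2 = 17.222 m.
Braking distance = v²/(2a) = 8.6111² / (2 × 5.200) = 74.151 / 10.400 = 7.130 m.
Total = 17.222 + 7.130 = 24.352 m.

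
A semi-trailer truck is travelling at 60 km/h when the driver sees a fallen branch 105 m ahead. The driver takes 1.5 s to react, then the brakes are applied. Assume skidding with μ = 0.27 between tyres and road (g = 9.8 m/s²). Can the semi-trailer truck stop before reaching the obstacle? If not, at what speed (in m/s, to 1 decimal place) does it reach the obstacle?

60 km/h ÷ 3.6 = 16.6667 m/s.
a = μg = 0.27 × 9.8 = 2.646 m/s².
Reaction distance = 16.6667 × 1.5 = 25.000 m.
Braking distance = v²/(2a) = 277.779 / 5.292 = 52.490 m.
Total stopping distance = 25.000 + 52.490 = 77.490 m, vs 105 m available — it stops with 105 − 77.490 = 27.510 m to spare.

Yes — it stops about 27.5 m short of the obstacle, so it never reaches it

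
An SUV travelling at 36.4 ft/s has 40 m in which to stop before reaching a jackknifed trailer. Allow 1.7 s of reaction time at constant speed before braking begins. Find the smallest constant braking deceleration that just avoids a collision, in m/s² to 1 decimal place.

Required deceleration ≈ 2.9 m/s²

36.4 ft/s × 0.3048 = 11.0947 m/s.
Distance covered during reaction = 11.0947 × 1.7 = 18.861 m.
Distance available for braking: 40 − 18.861 = 21.139 m.
v² = 2a·d ⇒ a = v²/(2d) = 11.0947² / (2 × 21.139) = 123.092 / 42.278 = 2.9115 m/s².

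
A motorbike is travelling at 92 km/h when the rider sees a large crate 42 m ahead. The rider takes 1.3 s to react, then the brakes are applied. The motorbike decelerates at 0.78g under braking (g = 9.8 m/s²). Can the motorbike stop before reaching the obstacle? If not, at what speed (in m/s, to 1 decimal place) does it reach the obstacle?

92 km/h ÷ 3.6 = 25.5556 m/s.
a = 0.78 × 9.8 = 7.644 m/s².
Reaction distance = 25.5556 × 1.3 = 33.222 m.
Braking distance needed to stop: v²/(2a) = 653.089 / 15.288 = 42.719 m, so total needed = 33.222 + 42.719 = 75.941 m > 42 m — it cannot stop.
Distance remaining when braking begins: 42 − 33.222 = 8.778 m.
v² = v₀² − 2a·d = 653.089 − 2 × 7.644 × 8.778 = 518.891 m²/s².
v = √518.891 = 22.779 m/s.

No — it strikes the obstacle at 22.8 m/s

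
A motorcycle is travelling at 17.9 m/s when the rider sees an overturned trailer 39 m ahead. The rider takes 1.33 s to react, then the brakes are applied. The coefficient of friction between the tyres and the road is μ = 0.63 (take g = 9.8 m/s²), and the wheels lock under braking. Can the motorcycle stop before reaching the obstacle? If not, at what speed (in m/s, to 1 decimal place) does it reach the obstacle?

No — it strikes the obstacle at 11.5 m/s

a = μg = 0.63 × 9.8 = 6.174 m/s².
Reaction distance = 17.9000 × 1.33 = 23.807 m.
Braking distance needed to stop: v²/(2a) = 320.410 / 12.348 = 25.948 m, so total needed = 23.807 + 25.948 = 49.755 m > 39 m — it cannot stop.
Distance remaining when braking begins: 39 − 23.807 = 15.193 m.
v² = v₀² − 2a·d = 320.410 − 2 × 6.174 × 15.193 = 132.807 m²/s².
v = √132.807 = 11.524 m/s.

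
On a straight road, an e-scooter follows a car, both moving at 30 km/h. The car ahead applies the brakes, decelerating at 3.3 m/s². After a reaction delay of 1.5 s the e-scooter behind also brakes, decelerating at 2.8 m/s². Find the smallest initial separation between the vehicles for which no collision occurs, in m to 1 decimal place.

30 km/h ÷ 3.6 = 8.3333 m/s.
Leader travels v²/(2a_L) = 69.444 / 6.600 = 10.522 m before stopping.
Follower covers v·t_r = 8.3333 × 1.5 = 12.500 m while reacting, then v²/(2a_F) = 69.444 / 5.600 = 12.401 m while braking, for a total of 12.500 + 12.401 = 24.901 m.
Since a_F ≤ a_L and the follower starts braking later, the follower is never slower than the leader, so the closest approach is when both have stopped.
Minimum gap = 24.901 − 10.522 = 14.379 m.

Minimum gap ≈ 14.4 m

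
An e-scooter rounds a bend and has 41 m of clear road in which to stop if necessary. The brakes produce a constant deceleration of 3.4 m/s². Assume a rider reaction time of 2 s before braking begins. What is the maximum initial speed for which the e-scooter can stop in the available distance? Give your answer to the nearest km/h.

Stopping distance: v·t_r + v²/(2a) = 41 with t_r = 2 s and a = 3.400 m/s².
So v² + 13.600 v − 278.80 = 0.
Positive root: v = −a·t_r + √((a·t_r)² + 2a·d) = −6.800 + √(46.240 + 278.80) = 11.2289 m/s.
11.2289 m/s × 3.6 = 40.424 km/h.

Maximum speed ≈ 40 km/h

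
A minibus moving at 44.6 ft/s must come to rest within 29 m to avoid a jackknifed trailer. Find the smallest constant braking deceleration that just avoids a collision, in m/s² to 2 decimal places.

44.6 ft/s × 0.3048 = 13.5941 m/s.
v² = 2a·d ⇒ a = v²/(2d) = 13.5941² / (2 × 29.000) = 184.800 / 58.000 = 3.1862 m/s².

Required deceleration ≈ 3.19 m/s²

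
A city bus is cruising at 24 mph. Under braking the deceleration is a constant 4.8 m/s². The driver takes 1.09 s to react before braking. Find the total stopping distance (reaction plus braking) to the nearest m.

24 mph × 0.44704 = 10.7290 m/s.
Reaction distance = v·t_r = 10.7290 × 1.09 = 11.695 m.
Braking distance = v²/(2a) = 10.7290² / (2 × 4.800) = 115.111 / 9.600 = 11.991 m.
Total = 11.695 + 11.991 = 23.686 m.

Total stopping distance ≈ 24 m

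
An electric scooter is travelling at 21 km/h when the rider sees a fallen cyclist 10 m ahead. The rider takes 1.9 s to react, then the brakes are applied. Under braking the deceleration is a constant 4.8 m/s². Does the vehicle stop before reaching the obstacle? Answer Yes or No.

No

21 km/h ÷ 3.6 = 5.8333 m/s.
Reaction distance = 5.8333 × 1.9 = 11.083 m.
Braking distance = v²/(2a) = 34.027 / 9.600 = 3.544 m.
Total stopping distance = 11.083 + 3.544 = 14.627 m, vs 10 m available — it cannot stop in time and overshoots by 14.627 − 10 = 4.627 m.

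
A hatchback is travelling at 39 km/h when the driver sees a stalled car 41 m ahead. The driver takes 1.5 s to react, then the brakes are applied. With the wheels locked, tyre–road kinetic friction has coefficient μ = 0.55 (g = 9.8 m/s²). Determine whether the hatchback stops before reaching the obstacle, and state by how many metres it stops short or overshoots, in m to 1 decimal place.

Yes — it stops 13.9 m short of the obstacle

39 km/h ÷ 3.6 = 10.8333 m/s.
a = μg = 0.55 × 9.8 = 5.390 m/s².
Reaction distance = 10.8333 × 1.5 = 16.250 m.
Braking distance = v²/(2a) = 117.360 / 10.780 = 10.887 m.
Total stopping distance = 16.250 + 10.887 = 27.137 m, vs 41 m available — it stops with 41 − 27.137 = 13.863 m to spare.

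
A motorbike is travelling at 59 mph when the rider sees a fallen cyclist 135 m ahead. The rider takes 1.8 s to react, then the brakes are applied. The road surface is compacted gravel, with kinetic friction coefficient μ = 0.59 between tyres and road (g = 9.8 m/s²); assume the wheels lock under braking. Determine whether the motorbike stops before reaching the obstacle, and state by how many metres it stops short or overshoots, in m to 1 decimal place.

Yes — it stops 27.4 m short of the obstacle

59 mph × 0.44704 = 26.3754 m/s.
a = μg = 0.59 × 9.8 = 5.782 m/s².
Reaction distance = 26.3754 × 1.8 = 47.476 m.
Braking distance = v²/(2a) = 695.662 / 11.564 = 60.158 m.
Total stopping distance = 47.476 + 60.158 = 107.634 m, vs 135 m available — it stops with 135 − 107.634 = 27.366 m to spare.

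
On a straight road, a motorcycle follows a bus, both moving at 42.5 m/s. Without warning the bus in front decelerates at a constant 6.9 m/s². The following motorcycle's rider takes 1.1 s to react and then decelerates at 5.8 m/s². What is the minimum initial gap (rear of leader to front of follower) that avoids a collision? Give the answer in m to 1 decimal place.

Leader travels v²/(2a_L) = 1806.250 / 13.800 = 130.888 m before stopping.
Follower covers v·t_r = 42.5000 × 1.1 = 46.750 m while reacting, then v²/(2a_F) = 1806.250 / 11.600 = 155.711 m while braking, for a total of 46.750 + 155.711 = 202.461 m.
Since a_F ≤ a_L and the follower starts braking later, the follower is never slower than the leader, so the closest approach is when both have stopped.
Minimum gap = 202.461 − 130.888 = 71.573 m.

Minimum gap ≈ 71.6 m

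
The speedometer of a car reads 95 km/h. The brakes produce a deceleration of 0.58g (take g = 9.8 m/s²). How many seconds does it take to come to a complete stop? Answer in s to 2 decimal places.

95 km/h ÷ 3.6 = 26.3889 m/s.
a = 0.58 × 9.8 = 5.684 m/s².
Braking time = v/a = 26.3889 / 5.684 = 4.643 s.

Braking time ≈ 4.64 s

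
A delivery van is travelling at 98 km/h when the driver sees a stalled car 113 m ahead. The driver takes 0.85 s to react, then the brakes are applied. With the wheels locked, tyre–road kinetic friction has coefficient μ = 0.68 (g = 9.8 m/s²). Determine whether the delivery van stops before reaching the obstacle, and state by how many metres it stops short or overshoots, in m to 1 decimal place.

Yes — it stops 34.3 m short of the obstacle

98 km/h ÷ 3.6 = 27.2222 m/s.
a = μg = 0.68 × 9.8 = 6.664 m/s².
Reaction distance = 27.2222 × 0.85 = 23.139 m.
Braking distance = v²/(2a) = 741.048 / 13.328 = 55.601 m.
Total stopping distance = 23.139 + 55.601 = 78.740 m, vs 113 m available — it stops with 113 − 78.740 = 34.260 m to spare.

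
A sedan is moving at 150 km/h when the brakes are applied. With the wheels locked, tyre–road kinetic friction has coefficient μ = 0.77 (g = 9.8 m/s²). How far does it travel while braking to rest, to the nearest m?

150 km/h ÷ 3.6 = 41.6667 m/s.
a = μg = 0.77 × 9.8 = 7.546 m/s².
Braking distance = v²/(2a) = 41.6667² / (2 × 7.546) = 1736.114 / 15.092 = 115.035 m.

Braking distance ≈ 115 m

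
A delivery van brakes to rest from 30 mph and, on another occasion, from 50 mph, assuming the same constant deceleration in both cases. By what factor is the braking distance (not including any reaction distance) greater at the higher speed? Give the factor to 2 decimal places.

Factor ≈ 2.78

Braking distance d = v²/(2a), so with a fixed, d ∝ v².
Factor = (50/30)² = 1.6667² = 2.7779.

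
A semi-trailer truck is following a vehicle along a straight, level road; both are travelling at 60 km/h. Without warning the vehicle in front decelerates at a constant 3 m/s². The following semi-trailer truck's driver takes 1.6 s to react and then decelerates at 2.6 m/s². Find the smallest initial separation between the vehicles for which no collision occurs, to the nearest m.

Minimum gap ≈ 34 m

60 km/h ÷ 3.6 = 16.6667 m/s.
Leader travels v²/(2a_L) = 277.779 / 6.000 = 46.297 m before stopping.
Follower covers v·t_r = 16.6667 × 1.6 = 26.667 m while reacting, then v²/(2a_F) = 277.779 / 5.200 = 53.419 m while braking, for a total of 26.667 + 53.419 = 80.086 m.
Since a_F ≤ a_L and the follower starts braking later, the follower is never slower than the leader, so the closest approach is when both have stopped.
Minimum gap = 80.086 − 46.297 = 33.789 m.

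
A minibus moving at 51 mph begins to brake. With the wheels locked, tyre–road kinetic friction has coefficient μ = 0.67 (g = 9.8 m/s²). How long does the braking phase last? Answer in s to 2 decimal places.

51 mph × 0.44704 = 22.7990 m/s.
a = μg = 0.67 × 9.8 = 6.566 m/s².
Braking time = v/a = 22.7990 / 6.566 = 3.472 s.

Braking time ≈ 3.47 s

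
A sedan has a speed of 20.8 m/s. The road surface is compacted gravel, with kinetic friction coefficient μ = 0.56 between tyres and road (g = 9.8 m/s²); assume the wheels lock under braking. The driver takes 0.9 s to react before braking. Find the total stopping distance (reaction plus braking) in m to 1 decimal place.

Total stopping distance ≈ 58.1 m

a = μg = 0.56 × 9.8 = 5.488 m/s².
Reaction distance = v·t_r = 20.8000 × 0.9 = 18.720 m.
Braking distance = v²/(2a) = 20.8000² / (2 × 5.488) = 432.640 / 10.976 = 39.417 m.
Total = 18.720 + 39.417 = 58.137 m.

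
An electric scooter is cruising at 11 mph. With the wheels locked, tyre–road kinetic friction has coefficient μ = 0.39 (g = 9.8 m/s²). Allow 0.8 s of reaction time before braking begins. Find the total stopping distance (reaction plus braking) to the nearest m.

11 mph × 0.44704 = 4.9174 m/s.
a = μg = 0.39 × 9.8 = 3.822 m/s².
Reaction distance = v·t_r = 4.9174 × 0.8 = 3.934 m.
Braking distance = v²/(2a) = 4.9174² / (2 × 3.822) = 24.181 / 7.644 = 3.163 m.
Total = 3.934 + 3.163 = 7.097 m.

Total stopping distance ≈ 7 m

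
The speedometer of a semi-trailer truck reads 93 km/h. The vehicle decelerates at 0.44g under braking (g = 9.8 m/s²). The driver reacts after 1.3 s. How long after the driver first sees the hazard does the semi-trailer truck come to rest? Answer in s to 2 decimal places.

Total time ≈ 7.29 s

93 km/h ÷ 3.6 = 25.8333 m/s.
a = 0.44 × 9.8 = 4.312 m/s².
Braking time = v/a = 25.8333 / 4.312 = 5.991 s.
Total = 1.3 + 5.991 = 7.291 s.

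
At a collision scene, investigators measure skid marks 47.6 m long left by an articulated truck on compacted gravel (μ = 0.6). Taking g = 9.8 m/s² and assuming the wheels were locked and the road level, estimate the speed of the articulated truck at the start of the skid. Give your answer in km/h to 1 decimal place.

Deceleration a = μg = 0.6 × 9.8 = 5.880 m/s².
v = √(2a·d) = √(2 × 5.880 × 47.6) = √559.776 = 23.6596 m/s.
= 23.6596 × 3.6 = 85.175 km/h.

Initial speed ≈ 85.2 km/h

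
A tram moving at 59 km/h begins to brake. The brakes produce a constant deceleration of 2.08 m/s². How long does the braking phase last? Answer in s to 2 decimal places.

59 km/h ÷ 3.6 = 16.3889 m/s.
Braking time = v/a = 16.3889 / 2.080 = 7.879 s.

Braking time ≈ 7.88 s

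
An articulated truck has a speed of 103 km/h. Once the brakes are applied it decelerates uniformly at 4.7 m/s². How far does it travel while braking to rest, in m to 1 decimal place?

103 km/h ÷ 3.6 = 28.6111 m/s.
Braking distance = v²/(2a) = 28.6111² / (2 × 4.700) = 818.595 / 9.400 = 87.085 m.

Braking distance ≈ 87.1 m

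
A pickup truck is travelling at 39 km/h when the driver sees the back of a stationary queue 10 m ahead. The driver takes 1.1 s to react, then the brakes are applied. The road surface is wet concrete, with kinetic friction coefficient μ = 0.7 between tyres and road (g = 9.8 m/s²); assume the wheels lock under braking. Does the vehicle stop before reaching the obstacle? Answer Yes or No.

No

39 km/h ÷ 3.6 = 10.8333 m/s.
a = μg = 0.7 × 9.8 = 6.860 m/s².
Reaction distance = 10.8333 × 1.1 = 11.917 m.
Braking distance = v²/(2a) = 117.360 / 13.720 = 8.554 m.
Total stopping distance = 11.917 + 8.554 = 20.471 m, vs 10 m available — it cannot stop in time and overshoots by 20.471 − 10 = 10.471 m.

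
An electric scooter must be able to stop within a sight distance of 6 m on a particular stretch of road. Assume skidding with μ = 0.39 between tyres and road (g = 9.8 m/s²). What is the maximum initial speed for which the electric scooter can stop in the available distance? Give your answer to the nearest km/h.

a = μg = 0.39 × 9.8 = 3.822 m/s².
v²/(2a) = d ⇒ v = √(2 × 3.822 × 6) = √45.86 = 6.7720 m/s.
6.7720 m/s × 3.6 = 24.379 km/h.

Maximum speed ≈ 24 km/h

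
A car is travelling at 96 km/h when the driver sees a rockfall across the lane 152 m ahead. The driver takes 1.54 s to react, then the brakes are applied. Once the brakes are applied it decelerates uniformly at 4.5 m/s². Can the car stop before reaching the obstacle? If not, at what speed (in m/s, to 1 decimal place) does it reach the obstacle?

96 km/h ÷ 3.6 = 26.6667 m/s.
Reaction distance = 26.6667 × 1.54 = 41.067 m.
Braking distance = v²/(2a) = 711.113 / 9.000 = 79.013 m.
Total stopping distance = 41.067 + 79.013 = 120.080 m, vs 152 m available — it stops with 152 − 120.080 = 31.920 m to spare.

Yes — it stops about 31.9 m short of the obstacle, so it never reaches it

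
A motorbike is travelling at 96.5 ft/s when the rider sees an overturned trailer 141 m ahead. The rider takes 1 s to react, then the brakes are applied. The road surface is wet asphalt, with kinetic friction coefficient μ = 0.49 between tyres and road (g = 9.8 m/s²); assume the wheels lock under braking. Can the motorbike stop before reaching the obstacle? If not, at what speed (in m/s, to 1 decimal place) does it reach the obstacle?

Yes — it stops about 21.5 m short of the obstacle, so it never reaches it

96.5 ft/s × 0.3048 = 29.4132 m/s.
a = μg = 0.49 × 9.8 = 4.802 m/s².
Reaction distance = 29.4132 × 1 = 29.413 m.
Braking distance = v²/(2a) = 865.136 / 9.604 = 90.081 m.
Total stopping distance = 29.413 + 90.081 = 119.494 m, vs 141 m available — it stops with 141 − 119.494 = 21.506 m to spare.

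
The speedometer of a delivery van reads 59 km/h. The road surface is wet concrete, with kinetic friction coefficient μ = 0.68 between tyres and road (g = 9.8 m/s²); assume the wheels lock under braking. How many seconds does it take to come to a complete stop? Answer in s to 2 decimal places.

Braking time ≈ 2.46 s

59 km/h ÷ 3.6 = 16.3889 m/s.
a = μg = 0.68 × 9.8 = 6.664 m/s².
Braking time = v/a = 16.3889 / 6.664 = 2.459 s.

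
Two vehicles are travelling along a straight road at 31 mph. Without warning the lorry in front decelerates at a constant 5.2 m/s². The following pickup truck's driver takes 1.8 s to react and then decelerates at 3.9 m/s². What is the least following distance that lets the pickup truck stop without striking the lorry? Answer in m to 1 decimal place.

31 mph × 0.44704 = 13.8582 m/s.
Leader travels v²/(2a_L) = 192.050 / 10.400 = 18.466 m before stopping.
Follower covers v·t_r = 13.8582 × 1.8 = 24.945 m while reacting, then v²/(2a_F) = 192.050 / 7.800 = 24.622 m while braking, for a total of 24.945 + 24.622 = 49.567 m.
Since a_F ≤ a_L and the follower starts braking later, the follower is never slower than the leader, so the closest approach is when both have stopped.
Minimum gap = 49.567 − 18.466 = 31.101 m.

Minimum gap ≈ 31.1 m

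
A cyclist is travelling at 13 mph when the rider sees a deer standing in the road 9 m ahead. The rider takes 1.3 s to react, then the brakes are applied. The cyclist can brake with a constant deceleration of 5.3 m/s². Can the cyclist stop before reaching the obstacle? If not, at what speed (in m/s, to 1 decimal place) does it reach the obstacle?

No — it strikes the obstacle at 4.3 m/s

13 mph × 0.44704 = 5.8115 m/s.
Reaction distance = 5.8115 × 1.3 = 7.555 m.
Braking distance needed to stop: v²/(2a) = 33.774 / 10.600 = 3.186 m, so total needed = 7.555 + 3.186 = 10.741 m > 9 m — it cannot stop.
Distance remaining when braking begins: 9 − 7.555 = 1.445 m.
v² = v₀² − 2a·d = 33.774 − 2 × 5.300 × 1.445 = 18.457 m²/s².
v = √18.457 = 4.296 m/s.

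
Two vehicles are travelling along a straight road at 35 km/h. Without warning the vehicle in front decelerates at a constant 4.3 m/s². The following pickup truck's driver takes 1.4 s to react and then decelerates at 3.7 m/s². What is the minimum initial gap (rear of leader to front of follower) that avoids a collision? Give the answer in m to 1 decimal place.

Minimum gap ≈ 15.4 m

35 km/h ÷ 3.6 = 9.7222 m/s.
Leader travels v²/(2a_L) = 94.521 / 8.600 = 10.991 m before stopping.
Follower covers v·t_r = 9.7222 × 1.4 = 13.611 m while reacting, then v²/(2a_F) = 94.521 / 7.400 = 12.773 m while braking, for a total of 13.611 + 12.773 = 26.384 m.
Since a_F ≤ a_L and the follower starts braking later, the follower is never slower than the leader, so the closest approach is when both have stopped.
Minimum gap = 26.384 − 10.991 = 15.393 m.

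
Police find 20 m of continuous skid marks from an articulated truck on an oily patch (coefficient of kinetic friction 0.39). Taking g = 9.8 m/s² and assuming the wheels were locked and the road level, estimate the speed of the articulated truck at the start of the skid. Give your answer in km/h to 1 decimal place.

Deceleration a = μg = 0.39 × 9.8 = 3.822 m/s².
v = √(2a·d) = √(2 × 3.822 × 20) = √152.880 = 12.3645 m/s.
= 12.3645 × 3.6 = 44.512 km/h.

Initial speed ≈ 44.5 km/h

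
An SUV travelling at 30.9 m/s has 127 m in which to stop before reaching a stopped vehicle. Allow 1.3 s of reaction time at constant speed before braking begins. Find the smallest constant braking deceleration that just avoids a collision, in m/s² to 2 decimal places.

Distance covered during reaction = 30.9000 × 1.3 = 40.170 m.
Distance available for braking: 127 − 40.170 = 86.830 m.
v² = 2a·d ⇒ a = v²/(2d) = 30.9000² / (2 × 86.830) = 954.810 / 173.660 = 5.4982 m/s².

Required deceleration ≈ 5.50 m/s²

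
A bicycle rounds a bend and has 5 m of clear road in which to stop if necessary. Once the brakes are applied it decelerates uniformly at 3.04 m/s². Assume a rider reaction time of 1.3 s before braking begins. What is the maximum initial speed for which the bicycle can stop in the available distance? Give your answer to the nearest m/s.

Maximum speed ≈ 3 m/s

Stopping distance: v·t_r + v²/(2a) = 5 with t_r = 1.3 s and a = 3.040 m/s².
So v² + 7.904 v − 30.40 = 0.
Positive root: v = −a·t_r + √((a·t_r)² + 2a·d) = −3.952 + √(15.618 + 30.40) = 2.8317 m/s.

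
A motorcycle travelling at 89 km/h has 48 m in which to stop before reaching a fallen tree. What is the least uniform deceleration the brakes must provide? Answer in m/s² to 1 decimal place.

Required deceleration ≈ 6.4 m/s²

89 km/h ÷ 3.6 = 24.7222 m/s.
v² = 2a·d ⇒ a = v²/(2d) = 24.7222² / (2 × 48.000) = 611.187 / 96.000 = 6.3665 m/s².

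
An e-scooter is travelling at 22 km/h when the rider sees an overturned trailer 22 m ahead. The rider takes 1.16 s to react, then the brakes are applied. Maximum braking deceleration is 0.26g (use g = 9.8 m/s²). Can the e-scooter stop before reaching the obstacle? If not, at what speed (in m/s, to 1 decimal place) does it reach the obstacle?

Yes — it stops about 7.6 m short of the obstacle, so it never reaches it

22 km/h ÷ 3.6 = 6.1111 m/s.
a = 0.26 × 9.8 = 2.548 m/s².
Reaction distance = 6.1111 × 1.16 = 7.089 m.
Braking distance = v²/(2a) = 37.346 / 5.096 = 7.328 m.
Total stopping distance = 7.089 + 7.328 = 14.417 m, vs 22 m available — it stops with 22 − 14.417 = 7.583 m to spare.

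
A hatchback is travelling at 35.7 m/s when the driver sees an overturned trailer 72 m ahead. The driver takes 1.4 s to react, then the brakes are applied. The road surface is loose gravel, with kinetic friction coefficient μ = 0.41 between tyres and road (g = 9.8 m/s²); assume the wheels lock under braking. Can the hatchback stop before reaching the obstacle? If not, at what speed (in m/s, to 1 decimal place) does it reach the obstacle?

a = μg = 0.41 × 9.8 = 4.018 m/s².
Reaction distance = 35.7000 × 1.4 = 49.980 m.
Braking distance needed to stop: v²/(2a) = 1274.490 / 8.036 = 158.598 m, so total needed = 49.980 + 158.598 = 208.578 m > 72 m — it cannot stop.
Distance remaining when braking begins: 72 − 49.980 = 22.020 m.
v² = v₀² − 2a·d = 1274.490 − 2 × 4.018 × 22.020 = 1097.537 m²/s².
v = √1097.537 = 33.129 m/s.

No — it strikes the obstacle at 33.1 m/s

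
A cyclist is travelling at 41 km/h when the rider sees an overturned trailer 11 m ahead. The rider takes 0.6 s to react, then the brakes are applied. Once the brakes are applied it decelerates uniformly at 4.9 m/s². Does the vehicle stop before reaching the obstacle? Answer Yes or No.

41 km/h ÷ 3.6 = 11.3889 m/s.
Reaction distance = 11.3889 × 0.6 = 6.833 m.
Braking distance = v²/(2a) = 129.707 / 9.800 = 13.235 m.
Total stopping distance = 6.833 + 13.235 = 20.068 m, vs 11 m available — it cannot stop in time and overshoots by 20.068 − 11 = 9.068 m.

No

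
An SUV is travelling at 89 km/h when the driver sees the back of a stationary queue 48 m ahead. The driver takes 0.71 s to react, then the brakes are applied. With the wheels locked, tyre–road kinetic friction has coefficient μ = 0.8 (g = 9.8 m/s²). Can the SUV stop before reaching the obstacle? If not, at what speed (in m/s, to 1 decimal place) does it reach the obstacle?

89 km/h ÷ 3.6 = 24.7222 m/s.
a = μg = 0.8 × 9.8 = 7.840 m/s².
Reaction distance = 24.7222 × 0.71 = 17.553 m.
Braking distance needed to stop: v²/(2a) = 611.187 / 15.680 = 38.979 m, so total needed = 17.553 + 38.979 = 56.532 m > 48 m — it cannot stop.
Distance remaining when braking begins: 48 − 17.553 = 30.447 m.
v² = v₀² − 2a·d = 611.187 − 2 × 7.840 × 30.447 = 133.778 m²/s².
v = √133.778 = 11.566 m/s.

No — it strikes the obstacle at 11.6 m/s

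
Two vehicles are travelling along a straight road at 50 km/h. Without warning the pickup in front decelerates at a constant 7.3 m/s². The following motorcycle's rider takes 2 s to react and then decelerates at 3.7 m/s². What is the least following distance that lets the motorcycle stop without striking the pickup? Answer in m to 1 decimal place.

50 km/h ÷ 3.6 = 13.8889 m/s.
Leader travels v²/(2a_L) = 192.902 / 14.600 = 13.212 m before stopping.
Follower covers v·t_r = 13.8889 × 2 = 27.778 m while reacting, then v²/(2a_F) = 192.902 / 7.400 = 26.068 m while braking, for a total of 27.778 + 26.068 = 53.846 m.
Since a_F ≤ a_L and the follower starts braking later, the follower is never slower than the leader, so the closest approach is when both have stopped.
Minimum gap = 53.846 − 13.212 = 40.634 m.

Minimum gap ≈ 40.6 m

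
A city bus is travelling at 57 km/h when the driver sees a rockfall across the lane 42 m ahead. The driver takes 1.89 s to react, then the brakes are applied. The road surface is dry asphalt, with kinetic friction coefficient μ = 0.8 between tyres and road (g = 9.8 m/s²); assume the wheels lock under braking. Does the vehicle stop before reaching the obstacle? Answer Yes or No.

No

57 km/h ÷ 3.6 = 15.8333 m/s.
a = μg = 0.8 × 9.8 = 7.840 m/s².
Reaction distance = 15.8333 × 1.89 = 29.925 m.
Braking distance = v²/(2a) = 250.693 / 15.680 = 15.988 m.
Total stopping distance = 29.925 + 15.988 = 45.913 m, vs 42 m available — it cannot stop in time and overshoots by 45.913 − 42 = 3.913 m.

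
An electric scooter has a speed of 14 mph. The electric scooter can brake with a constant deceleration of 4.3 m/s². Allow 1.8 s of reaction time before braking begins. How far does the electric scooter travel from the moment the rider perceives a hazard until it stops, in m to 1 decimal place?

14 mph × 0.44704 = 6.2586 m/s.
Reaction distance = v·t_r = 6.2586 × 1.8 = 11.265 m.
Braking distance = v²/(2a) = 6.2586² / (2 × 4.300) = 39.170 / 8.600 = 4.555 m.
Total = 11.265 + 4.555 = 15.820 m.

Total stopping distance ≈ 15.8 m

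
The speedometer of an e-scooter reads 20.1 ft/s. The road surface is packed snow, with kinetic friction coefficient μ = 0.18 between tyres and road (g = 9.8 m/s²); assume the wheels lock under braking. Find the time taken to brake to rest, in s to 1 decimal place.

20.1 ft/s × 0.3048 = 6.1265 m/s.
a = μg = 0.18 × 9.8 = 1.764 m/s².
Braking time = v/a = 6.1265 / 1.764 = 3.473 s.

Braking time ≈ 3.5 s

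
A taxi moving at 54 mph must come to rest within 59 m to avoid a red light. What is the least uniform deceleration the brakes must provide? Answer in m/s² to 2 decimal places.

Required deceleration ≈ 4.94 m/s²

54 mph × 0.44704 = 24.1402 m/s.
v² = 2a·d ⇒ a = v²/(2d) = 24.1402² / (2 × 59.000) = 582.749 / 118.000 = 4.9386 m/s².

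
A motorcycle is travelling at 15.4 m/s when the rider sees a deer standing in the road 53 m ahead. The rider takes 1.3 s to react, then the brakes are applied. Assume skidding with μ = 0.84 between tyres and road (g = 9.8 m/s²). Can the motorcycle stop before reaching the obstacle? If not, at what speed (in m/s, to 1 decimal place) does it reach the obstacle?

a = μg = 0.84 × 9.8 = 8.232 m/s².
Reaction distance = 15.4000 × 1.3 = 20.020 m.
Braking distance = v²/(2a) = 237.160 / 16.464 = 14.405 m.
Total stopping distance = 20.020 + 14.405 = 34.425 m, vs 53 m available — it stops with 53 − 34.425 = 18.575 m to spare.

Yes — it stops about 18.6 m short of the obstacle, so it never reaches it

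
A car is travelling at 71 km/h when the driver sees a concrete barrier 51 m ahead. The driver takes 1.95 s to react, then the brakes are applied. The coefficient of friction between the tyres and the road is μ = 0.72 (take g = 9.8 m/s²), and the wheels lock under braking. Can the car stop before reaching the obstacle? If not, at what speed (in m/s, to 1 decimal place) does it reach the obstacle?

71 km/h ÷ 3.6 = 19.7222 m/s.
a = μg = 0.72 × 9.8 = 7.056 m/s².
Reaction distance = 19.7222 × 1.95 = 38.458 m.
Braking distance needed to stop: v²/(2a) = 388.965 / 14.112 = 27.563 m, so total needed = 38.458 + 27.563 = 66.021 m > 51 m — it cannot stop.
Distance remaining when braking begins: 51 − 38.458 = 12.542 m.
v² = v₀² − 2a·d = 388.965 − 2 × 7.056 × 12.542 = 211.972 m²/s².
v = √211.972 = 14.559 m/s.

No — it strikes the obstacle at 14.6 m/s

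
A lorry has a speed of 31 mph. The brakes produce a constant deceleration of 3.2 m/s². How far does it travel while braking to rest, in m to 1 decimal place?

31 mph × 0.44704 = 13.8582 m/s.
Braking distance = v²/(2a) = 13.8582² / (2 × 3.200) = 192.050 / 6.400 = 30.008 m.

Braking distance ≈ 30.0 m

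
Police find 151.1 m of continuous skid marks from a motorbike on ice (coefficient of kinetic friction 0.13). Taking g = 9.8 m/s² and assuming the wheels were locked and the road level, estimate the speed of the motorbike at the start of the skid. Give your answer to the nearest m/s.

Deceleration a = μg = 0.13 × 9.8 = 1.274 m/s².
v = √(2a·d) = √(2 × 1.274 × 151.1) = √385.003 = 19.6215 m/s.

Initial speed ≈ 20 m/s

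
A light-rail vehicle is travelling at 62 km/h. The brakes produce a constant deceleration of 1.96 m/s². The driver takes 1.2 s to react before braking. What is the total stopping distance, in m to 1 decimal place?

62 km/h ÷ 3.6 = 17.2222 m/s.
Reaction distance = v·t_r = 17.2222 × 1.2 = 20.667 m.
Braking distance = v²/(2a) = 17.2222² / (2 × 1.960) = 296.604 / 3.920 = 75.664 m.
Total = 20.667 + 75.664 = 96.331 m.

Total stopping distance ≈ 96.3 m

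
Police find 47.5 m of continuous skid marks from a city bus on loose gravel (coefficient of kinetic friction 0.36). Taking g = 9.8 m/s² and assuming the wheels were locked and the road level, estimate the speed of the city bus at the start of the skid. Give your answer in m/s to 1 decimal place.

Initial speed ≈ 18.3 m/s

Deceleration a = μg = 0.36 × 9.8 = 3.528 m/s².
v = √(2a·d) = √(2 × 3.528 × 47.5) = √335.160 = 18.3074 m/s.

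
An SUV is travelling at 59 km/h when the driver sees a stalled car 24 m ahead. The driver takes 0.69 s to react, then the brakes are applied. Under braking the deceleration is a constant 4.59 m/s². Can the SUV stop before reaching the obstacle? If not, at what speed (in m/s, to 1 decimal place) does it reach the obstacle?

No — it strikes the obstacle at 12.3 m/s

59 km/h ÷ 3.6 = 16.3889 m/s.
Reaction distance = 16.3889 × 0.69 = 11.308 m.
Braking distance needed to stop: v²/(2a) = 268.596 / 9.180 = 29.259 m, so total needed = 11.308 + 29.259 = 40.567 m > 24 m — it cannot stop.
Distance remaining when braking begins: 24 − 11.308 = 12.692 m.
v² = v₀² − 2a·d = 268.596 − 2 × 4.590 × 12.692 = 152.083 m²/s².
v = √152.083 = 12.332 m/s.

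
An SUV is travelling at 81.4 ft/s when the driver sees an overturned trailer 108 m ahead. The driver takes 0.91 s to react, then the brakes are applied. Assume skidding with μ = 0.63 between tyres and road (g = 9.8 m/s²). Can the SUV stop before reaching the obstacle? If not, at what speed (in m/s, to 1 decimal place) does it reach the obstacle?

81.4 ft/s × 0.3048 = 24.8107 m/s.
a = μg = 0.63 × 9.8 = 6.174 m/s².
Reaction distance = 24.8107 × 0.91 = 22.578 m.
Braking distance = v²/(2a) = 615.571 / 12.348 = 49.852 m.
Total stopping distance = 22.578 + 49.852 = 72.430 m, vs 108 m available — it stops with 108 − 72.430 = 35.570 m to spare.

Yes — it stops about 35.6 m short of the obstacle, so it never reaches it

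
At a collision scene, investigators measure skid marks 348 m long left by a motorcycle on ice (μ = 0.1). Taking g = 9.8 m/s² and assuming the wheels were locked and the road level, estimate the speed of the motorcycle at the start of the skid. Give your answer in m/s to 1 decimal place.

Initial speed ≈ 26.1 m/s

Deceleration a = μg = 0.1 × 9.8 = 0.980 m/s².
v = √(2a·d) = √(2 × 0.980 × 348) = √682.080 = 26.1167 m/s.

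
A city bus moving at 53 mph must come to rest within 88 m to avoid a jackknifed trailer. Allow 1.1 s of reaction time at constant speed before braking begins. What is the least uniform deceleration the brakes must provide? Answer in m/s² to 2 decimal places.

Required deceleration ≈ 4.53 m/s²

53 mph × 0.44704 = 23.6931 m/s.
Distance covered during reaction = 23.6931 × 1.1 = 26.062 m.
Distance available for braking: 88 − 26.062 = 61.938 m.
v² = 2a·d ⇒ a = v²/(2d) = 23.6931² / (2 × 61.938) = 561.363 / 123.876 = 4.5317 m/s².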